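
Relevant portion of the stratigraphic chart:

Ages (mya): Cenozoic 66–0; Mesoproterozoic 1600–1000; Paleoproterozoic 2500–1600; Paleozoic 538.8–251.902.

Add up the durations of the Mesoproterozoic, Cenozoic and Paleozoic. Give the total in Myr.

Duration is start − end for each: (1600 − 1000) + (66 − 0) + (538.8 − 251.902).
That is 600 + 66 + 286.898, which totals 952.898 million years.

952.898 million years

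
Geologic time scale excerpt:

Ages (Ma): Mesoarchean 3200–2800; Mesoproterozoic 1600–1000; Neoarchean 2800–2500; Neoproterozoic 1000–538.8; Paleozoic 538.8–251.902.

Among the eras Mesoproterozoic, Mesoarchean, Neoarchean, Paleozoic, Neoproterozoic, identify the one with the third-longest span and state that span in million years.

Mesoarchean, 400 million years

Start − end for each: Mesoproterozoic 1600 − 1000 = 600; Mesoarchean 3200 − 2800 = 400; Neoarchean 2800 − 2500 = 300; Paleozoic 538.8 − 251.902 = 286.898; Neoproterozoic 1000 − 538.8 = 461.2.
Ranking these from longest: Mesoproterozoic > Neoproterozoic > Mesoarchean > Neoarchean > Paleozoic.
Position 3 in that ranking is Mesoarchean, which lasted 400 Myr.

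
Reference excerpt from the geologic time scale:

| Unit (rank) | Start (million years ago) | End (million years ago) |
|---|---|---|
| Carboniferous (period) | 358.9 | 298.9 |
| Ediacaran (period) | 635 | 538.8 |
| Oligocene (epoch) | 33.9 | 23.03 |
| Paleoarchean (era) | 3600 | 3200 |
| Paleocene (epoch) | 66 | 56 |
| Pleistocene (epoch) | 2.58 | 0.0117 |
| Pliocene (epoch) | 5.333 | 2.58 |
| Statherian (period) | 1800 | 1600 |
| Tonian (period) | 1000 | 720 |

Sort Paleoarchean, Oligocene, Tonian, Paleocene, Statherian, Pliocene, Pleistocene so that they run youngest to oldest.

Read off each span (Ma): Paleoarchean 3600–3200; Oligocene 33.9–23.03; Tonian 1000–720; Paleocene 66–56; Statherian 1800–1600; Pliocene 5.333–2.58; Pleistocene 2.58–0.0117.
Larger Ma is older, so oldest→youngest is Paleoarchean, Statherian, Tonian, Paleocene, Oligocene, Pliocene, Pleistocene; reverse it for youngest→oldest.

Pleistocene, Pliocene, Oligocene, Paleocene, Tonian, Statherian, Paleoarchean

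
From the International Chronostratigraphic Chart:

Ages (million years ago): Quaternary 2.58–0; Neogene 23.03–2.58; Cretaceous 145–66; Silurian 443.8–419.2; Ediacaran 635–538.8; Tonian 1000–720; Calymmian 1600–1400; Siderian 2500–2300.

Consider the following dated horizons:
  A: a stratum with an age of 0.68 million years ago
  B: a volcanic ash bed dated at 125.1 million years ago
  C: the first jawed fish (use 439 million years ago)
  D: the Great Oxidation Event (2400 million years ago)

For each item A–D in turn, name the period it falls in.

A — Quaternary; B — Cretaceous; C — Silurian; D — Siderian

A: 0.68 Ma lies in 2.58–0 Ma, so Quaternary.
B: 125.1 Ma lies in 145–66 Ma, so Cretaceous.
C: 439 Ma lies in 443.8–419.2 Ma, so Silurian.
D: 2400 Ma lies in 2500–2300 Ma, so Siderian.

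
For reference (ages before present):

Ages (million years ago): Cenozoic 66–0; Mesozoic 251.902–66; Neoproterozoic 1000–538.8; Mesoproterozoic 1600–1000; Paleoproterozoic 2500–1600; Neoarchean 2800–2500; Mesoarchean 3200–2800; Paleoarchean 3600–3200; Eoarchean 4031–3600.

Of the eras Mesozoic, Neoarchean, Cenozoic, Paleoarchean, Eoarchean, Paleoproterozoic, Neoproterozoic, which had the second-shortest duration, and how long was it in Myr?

Mesozoic, 185.902 million years

Durations: Mesozoic 185.902; Neoarchean 300; Cenozoic 66; Paleoarchean 400; Eoarchean 431; Paleoproterozoic 900; Neoproterozoic 461.2 Myr.
Sorted shortest-first: Cenozoic (66), Mesozoic (185.902), Neoarchean (300), Paleoarchean (400), Eoarchean (431), Neoproterozoic (461.2), Paleoproterozoic (900).
The second shortest is Mesozoic at 185.902 Myr.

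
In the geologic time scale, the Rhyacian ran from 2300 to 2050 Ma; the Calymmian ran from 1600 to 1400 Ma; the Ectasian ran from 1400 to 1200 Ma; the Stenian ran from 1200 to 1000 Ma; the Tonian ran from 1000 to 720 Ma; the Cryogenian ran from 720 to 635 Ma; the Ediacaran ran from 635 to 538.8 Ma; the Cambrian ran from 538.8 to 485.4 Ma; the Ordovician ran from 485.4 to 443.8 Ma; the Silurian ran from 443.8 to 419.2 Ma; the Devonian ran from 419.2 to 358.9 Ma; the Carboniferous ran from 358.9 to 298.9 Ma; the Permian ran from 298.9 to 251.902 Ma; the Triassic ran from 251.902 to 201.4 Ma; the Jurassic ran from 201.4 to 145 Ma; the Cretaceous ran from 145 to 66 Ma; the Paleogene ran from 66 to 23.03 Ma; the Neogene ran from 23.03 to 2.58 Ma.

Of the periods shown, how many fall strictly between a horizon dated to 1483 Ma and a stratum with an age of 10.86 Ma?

15

The older date is 1483 Ma and the younger is 10.86 Ma.
Periods with start < 1483 and end > 10.86 Ma: Ectasian (1400–1200), Stenian (1200–1000), Tonian (1000–720), Cryogenian (720–635), Ediacaran (635–538.8), Cambrian (538.8–485.4), Ordovician (485.4–443.8), Silurian (443.8–419.2), Devonian (419.2–358.9), Carboniferous (358.9–298.9), Permian (298.9–251.902), Triassic (251.902–201.4), Jurassic (201.4–145), Cretaceous (145–66), Paleogene (66–23.03).
That is 15 complete periods.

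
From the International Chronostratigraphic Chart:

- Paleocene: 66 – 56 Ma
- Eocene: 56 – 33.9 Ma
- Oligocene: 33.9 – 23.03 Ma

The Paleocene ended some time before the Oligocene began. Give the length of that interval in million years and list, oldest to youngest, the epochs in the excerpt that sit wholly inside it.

22.1 million years; Eocene

End of Paleocene = 56 Ma; start of Oligocene = 33.9 Ma.
Gap = 56 − 33.9 = 22.1 Myr.
Epochs wholly inside 56–33.9 Ma: Eocene (56–33.9).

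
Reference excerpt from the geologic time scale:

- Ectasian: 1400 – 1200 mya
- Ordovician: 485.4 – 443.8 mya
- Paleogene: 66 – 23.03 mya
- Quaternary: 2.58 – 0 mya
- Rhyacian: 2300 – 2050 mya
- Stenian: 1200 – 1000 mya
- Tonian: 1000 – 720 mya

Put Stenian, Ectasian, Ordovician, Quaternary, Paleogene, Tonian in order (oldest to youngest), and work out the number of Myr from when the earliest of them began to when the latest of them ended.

From the excerpt: Stenian 1200–1000; Ectasian 1400–1200; Ordovician 485.4–443.8; Quaternary 2.58–0; Paleogene 66–23.03; Tonian 1000–720 (Ma).
Larger Ma is earlier, so the oldest is Ectasian and the youngest is Quaternary; oldest to youngest: Ectasian, Stenian, Tonian, Ordovician, Paleogene, Quaternary.
Oldest start 1400 minus youngest end 0 gives 1400 Myr overall.

Ectasian, Stenian, Tonian, Ordovician, Paleogene, Quaternary; total span 1400 Myr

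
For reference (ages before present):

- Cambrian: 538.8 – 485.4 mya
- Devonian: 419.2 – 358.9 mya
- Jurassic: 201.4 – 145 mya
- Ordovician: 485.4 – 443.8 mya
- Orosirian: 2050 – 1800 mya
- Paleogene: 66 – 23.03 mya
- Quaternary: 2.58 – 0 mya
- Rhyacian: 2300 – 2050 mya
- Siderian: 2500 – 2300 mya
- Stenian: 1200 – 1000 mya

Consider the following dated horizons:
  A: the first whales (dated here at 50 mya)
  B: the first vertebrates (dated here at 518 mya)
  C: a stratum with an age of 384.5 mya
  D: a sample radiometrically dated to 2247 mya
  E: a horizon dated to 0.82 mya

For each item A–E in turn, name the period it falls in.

A — Paleogene; B — Cambrian; C — Devonian; D — Rhyacian; E — Quaternary

A: 50 Ma lies in 66–23.03 Ma, so Paleogene.
B: 518 Ma lies in 538.8–485.4 Ma, so Cambrian.
C: 384.5 Ma lies in 419.2–358.9 Ma, so Devonian.
D: 2247 Ma lies in 2300–2050 Ma, so Rhyacian.
E: 0.82 Ma lies in 2.58–0 Ma, so Quaternary.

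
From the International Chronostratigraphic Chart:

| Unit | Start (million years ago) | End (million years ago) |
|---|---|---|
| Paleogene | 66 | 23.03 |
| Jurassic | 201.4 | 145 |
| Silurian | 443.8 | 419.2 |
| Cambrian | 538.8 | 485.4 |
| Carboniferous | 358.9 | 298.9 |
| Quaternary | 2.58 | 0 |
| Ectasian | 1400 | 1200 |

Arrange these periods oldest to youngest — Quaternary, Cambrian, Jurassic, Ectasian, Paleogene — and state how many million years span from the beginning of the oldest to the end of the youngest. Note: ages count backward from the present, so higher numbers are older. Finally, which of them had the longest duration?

Ectasian, Cambrian, Jurassic, Paleogene, Quaternary; total span 1400 Myr; longest is Ectasian

From the excerpt: Quaternary 2.58–0; Cambrian 538.8–485.4; Jurassic 201.4–145; Ectasian 1400–1200; Paleogene 66–23.03 (Ma).
Larger Ma is earlier, so the oldest is Ectasian and the youngest is Quaternary; oldest to youngest: Ectasian, Cambrian, Jurassic, Paleogene, Quaternary.
Oldest start 1400 minus youngest end 0 gives 1400 Myr overall.
Individual lengths (start − end): Ectasian 200; Paleogene 42.97; Quaternary 2.58; Jurassic 56.4; Cambrian 53.4. The largest is Ectasian at 200 Myr.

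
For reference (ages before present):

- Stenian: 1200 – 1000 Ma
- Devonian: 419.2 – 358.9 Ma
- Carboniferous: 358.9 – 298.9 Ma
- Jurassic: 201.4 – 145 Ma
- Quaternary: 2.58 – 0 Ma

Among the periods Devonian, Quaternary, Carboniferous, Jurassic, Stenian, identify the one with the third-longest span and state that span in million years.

Carboniferous, 60 million years

Start − end for each: Devonian 419.2 − 358.9 = 60.3; Quaternary 2.58 − 0 = 2.58; Carboniferous 358.9 − 298.9 = 60; Jurassic 201.4 − 145 = 56.4; Stenian 1200 − 1000 = 200.
Ranking these from longest: Stenian > Devonian > Carboniferous > Jurassic > Quaternary.
Position 3 in that ranking is Carboniferous, which lasted 60 Myr.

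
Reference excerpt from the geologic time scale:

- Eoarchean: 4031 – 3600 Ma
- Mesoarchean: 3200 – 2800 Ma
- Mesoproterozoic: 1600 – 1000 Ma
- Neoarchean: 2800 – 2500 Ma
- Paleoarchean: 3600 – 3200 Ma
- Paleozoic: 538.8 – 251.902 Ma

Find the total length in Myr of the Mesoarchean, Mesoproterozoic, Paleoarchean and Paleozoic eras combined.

1686.898 million years

Each duration: Mesoarchean = 400; Mesoproterozoic = 600; Paleoarchean = 400; Paleozoic = 286.898.
Sum: 400 + 600 + 400 + 286.898 = 1686.898 Myr.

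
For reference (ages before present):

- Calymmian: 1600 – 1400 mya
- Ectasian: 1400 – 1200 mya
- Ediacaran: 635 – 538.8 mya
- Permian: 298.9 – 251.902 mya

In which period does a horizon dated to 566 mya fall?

566 Ma lies between 635 and 538.8 Ma, so it falls in the Ediacaran.

Ediacaran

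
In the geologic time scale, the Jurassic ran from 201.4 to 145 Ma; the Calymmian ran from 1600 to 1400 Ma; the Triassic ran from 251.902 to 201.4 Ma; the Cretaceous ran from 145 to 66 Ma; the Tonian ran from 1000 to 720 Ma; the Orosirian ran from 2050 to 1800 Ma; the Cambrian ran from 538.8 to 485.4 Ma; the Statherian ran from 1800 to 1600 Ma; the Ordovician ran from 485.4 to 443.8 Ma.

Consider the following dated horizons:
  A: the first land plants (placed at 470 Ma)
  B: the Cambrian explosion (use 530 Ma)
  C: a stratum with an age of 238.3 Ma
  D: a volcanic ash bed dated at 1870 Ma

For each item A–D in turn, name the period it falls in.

A — Ordovician; B — Cambrian; C — Triassic; D — Orosirian

Match each age against the start–end ranges in the excerpt: A = 470 Ma → Ordovician (485.4–443.8); B = 530 Ma → Cambrian (538.8–485.4); C = 238.3 Ma → Triassic (251.902–201.4); D = 1870 Ma → Orosirian (2050–1800).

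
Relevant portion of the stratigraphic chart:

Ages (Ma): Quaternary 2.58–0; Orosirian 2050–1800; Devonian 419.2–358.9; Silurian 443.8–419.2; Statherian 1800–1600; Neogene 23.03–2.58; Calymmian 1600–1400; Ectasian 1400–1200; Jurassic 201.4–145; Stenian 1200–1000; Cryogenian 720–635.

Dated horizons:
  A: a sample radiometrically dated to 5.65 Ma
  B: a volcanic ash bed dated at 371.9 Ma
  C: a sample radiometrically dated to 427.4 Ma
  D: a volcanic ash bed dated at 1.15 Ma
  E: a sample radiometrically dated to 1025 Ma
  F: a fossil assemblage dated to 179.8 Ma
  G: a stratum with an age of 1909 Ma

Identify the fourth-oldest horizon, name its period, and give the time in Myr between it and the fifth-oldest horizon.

Sorted oldest-first by Ma: G (1909), E (1025), C (427.4), B (371.9), F (179.8), A (5.65), D (1.15).
The fourth oldest is B at 371.9 Ma, which lies in 419.2–358.9 Ma: the Devonian.
The fifth oldest is F at 179.8 Ma; separation = |371.9 − 179.8| = 192.1 Myr.

B, in the Devonian; 192.1 million years to F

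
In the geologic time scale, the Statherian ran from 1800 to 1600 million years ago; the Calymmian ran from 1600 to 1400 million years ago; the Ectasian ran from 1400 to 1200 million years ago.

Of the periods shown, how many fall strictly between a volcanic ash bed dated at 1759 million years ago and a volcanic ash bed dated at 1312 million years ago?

The older date is 1759 Ma and the younger is 1312 Ma.
Periods with start < 1759 and end > 1312 Ma: Calymmian (1600–1400).
That is 1 complete period.

1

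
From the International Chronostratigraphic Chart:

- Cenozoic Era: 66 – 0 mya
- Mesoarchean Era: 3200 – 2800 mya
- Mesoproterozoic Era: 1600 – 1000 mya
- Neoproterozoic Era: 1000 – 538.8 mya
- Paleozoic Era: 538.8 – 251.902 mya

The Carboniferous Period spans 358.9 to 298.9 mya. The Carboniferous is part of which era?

Paleozoic

The Carboniferous (358.9–298.9 Ma) lies entirely within 538.8–251.902 Ma, the Paleozoic Era.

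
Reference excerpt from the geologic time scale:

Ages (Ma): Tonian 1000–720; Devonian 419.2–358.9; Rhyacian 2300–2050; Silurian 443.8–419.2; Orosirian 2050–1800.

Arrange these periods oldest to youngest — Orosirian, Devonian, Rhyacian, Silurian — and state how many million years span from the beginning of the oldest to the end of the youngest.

Rhyacian → Orosirian → Silurian → Devonian; total span 1941.1 Myr

From the excerpt: Orosirian 2050–1800; Devonian 419.2–358.9; Rhyacian 2300–2050; Silurian 443.8–419.2 (Ma).
Larger Ma is earlier, so the oldest is Rhyacian and the youngest is Devonian; oldest to youngest: Rhyacian, Orosirian, Silurian, Devonian.
Oldest start 2300 minus youngest end 358.9 gives 1941.1 Myr overall.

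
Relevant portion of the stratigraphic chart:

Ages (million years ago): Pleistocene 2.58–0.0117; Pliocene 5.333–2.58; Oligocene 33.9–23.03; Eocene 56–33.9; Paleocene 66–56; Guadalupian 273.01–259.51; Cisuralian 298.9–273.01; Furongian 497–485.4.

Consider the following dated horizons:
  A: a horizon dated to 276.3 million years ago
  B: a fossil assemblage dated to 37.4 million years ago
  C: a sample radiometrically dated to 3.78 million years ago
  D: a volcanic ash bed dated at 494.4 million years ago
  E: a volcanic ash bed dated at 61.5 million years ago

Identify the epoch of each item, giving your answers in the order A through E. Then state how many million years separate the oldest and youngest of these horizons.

Match each age against the start–end ranges in the excerpt: A = 276.3 Ma → Cisuralian (298.9–273.01); B = 37.4 Ma → Eocene (56–33.9); C = 3.78 Ma → Pliocene (5.333–2.58); D = 494.4 Ma → Furongian (497–485.4); E = 61.5 Ma → Paleocene (66–56).
The largest age is 494.4 Ma and the smallest is 3.78 Ma; their difference is 490.62 Myr.

A — Cisuralian; B — Eocene; C — Pliocene; D — Furongian; E — Paleocene; span 490.62 million years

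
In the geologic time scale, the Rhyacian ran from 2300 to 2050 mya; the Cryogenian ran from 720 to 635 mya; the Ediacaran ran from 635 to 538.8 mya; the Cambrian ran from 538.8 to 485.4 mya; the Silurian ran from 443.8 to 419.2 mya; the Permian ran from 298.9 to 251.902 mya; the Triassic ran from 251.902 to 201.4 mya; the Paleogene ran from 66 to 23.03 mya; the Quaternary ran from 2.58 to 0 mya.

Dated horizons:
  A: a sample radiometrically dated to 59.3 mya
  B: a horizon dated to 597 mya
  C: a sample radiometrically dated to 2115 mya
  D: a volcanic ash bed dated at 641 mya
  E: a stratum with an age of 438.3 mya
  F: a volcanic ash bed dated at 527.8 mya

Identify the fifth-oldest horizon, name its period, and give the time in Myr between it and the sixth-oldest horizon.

Larger Ma means older, so oldest first: C 2115 > D 641 > B 597 > F 527.8 > E 438.3 > A 59.3.
Counting 5 along gives E (438.3 Ma); the excerpt puts that inside the Silurian, 443.8–419.2 Ma.
Next in line is A (59.3 Ma), and 438.3 − 59.3 = 379 Myr.

E, in the Silurian; 379 million years to A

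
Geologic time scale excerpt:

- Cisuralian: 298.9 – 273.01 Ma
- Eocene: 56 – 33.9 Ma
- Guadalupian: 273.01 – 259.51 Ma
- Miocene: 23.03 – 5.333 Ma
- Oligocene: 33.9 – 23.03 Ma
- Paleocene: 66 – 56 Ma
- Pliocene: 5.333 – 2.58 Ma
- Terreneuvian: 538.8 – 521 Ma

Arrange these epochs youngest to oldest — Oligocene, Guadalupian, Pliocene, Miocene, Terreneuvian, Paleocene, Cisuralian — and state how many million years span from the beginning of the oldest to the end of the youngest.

Pliocene → Miocene → Oligocene → Paleocene → Guadalupian → Cisuralian → Terreneuvian; total span 536.22 Myr

Start ages (Ma): Terreneuvian 538.8, Cisuralian 298.9, Guadalupian 273.01, Paleocene 66, Oligocene 33.9, Miocene 23.03, Pliocene 5.333.
Ordered youngest to oldest: Pliocene, Miocene, Oligocene, Paleocene, Guadalupian, Cisuralian, Terreneuvian.
Span = 538.8 − 2.58 = 536.22 Myr.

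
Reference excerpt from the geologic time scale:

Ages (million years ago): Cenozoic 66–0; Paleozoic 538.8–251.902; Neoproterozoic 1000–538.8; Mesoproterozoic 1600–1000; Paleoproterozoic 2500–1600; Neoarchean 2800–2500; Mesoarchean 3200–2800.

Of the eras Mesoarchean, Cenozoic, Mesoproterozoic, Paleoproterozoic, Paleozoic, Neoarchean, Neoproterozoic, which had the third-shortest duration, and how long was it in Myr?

Neoarchean, 300 million years

Start − end for each: Mesoarchean 3200 − 2800 = 400; Cenozoic 66 − 0 = 66; Mesoproterozoic 1600 − 1000 = 600; Paleoproterozoic 2500 − 1600 = 900; Paleozoic 538.8 − 251.902 = 286.898; Neoarchean 2800 − 2500 = 300; Neoproterozoic 1000 − 538.8 = 461.2.
Ranking these from shortest: Cenozoic < Paleozoic < Neoarchean < Mesoarchean < Neoproterozoic < Mesoproterozoic < Paleoproterozoic.
Position 3 in that ranking is Neoarchean, which lasted 300 Myr.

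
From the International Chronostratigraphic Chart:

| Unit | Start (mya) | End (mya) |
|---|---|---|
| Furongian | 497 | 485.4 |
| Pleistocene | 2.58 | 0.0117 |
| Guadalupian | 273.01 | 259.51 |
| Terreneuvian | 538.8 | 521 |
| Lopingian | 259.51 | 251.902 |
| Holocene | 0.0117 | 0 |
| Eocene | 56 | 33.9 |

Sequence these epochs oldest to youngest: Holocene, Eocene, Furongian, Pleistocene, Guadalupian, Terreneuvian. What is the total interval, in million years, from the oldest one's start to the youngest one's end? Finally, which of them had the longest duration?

Start ages (Ma): Terreneuvian 538.8, Furongian 497, Guadalupian 273.01, Eocene 56, Pleistocene 2.58, Holocene 0.0117.
Ordered oldest to youngest: Terreneuvian, Furongian, Guadalupian, Eocene, Pleistocene, Holocene.
Span = 538.8 − 0 = 538.8 Myr.
Durations: Holocene 0.0117, Guadalupian 13.5, Furongian 11.6, Eocene 22.1, Pleistocene 2.5683, Terreneuvian 17.8 → longest is Eocene (22.1 Myr).

Terreneuvian → Furongian → Guadalupian → Eocene → Pleistocene → Holocene; total span 538.8 Myr; longest is Eocene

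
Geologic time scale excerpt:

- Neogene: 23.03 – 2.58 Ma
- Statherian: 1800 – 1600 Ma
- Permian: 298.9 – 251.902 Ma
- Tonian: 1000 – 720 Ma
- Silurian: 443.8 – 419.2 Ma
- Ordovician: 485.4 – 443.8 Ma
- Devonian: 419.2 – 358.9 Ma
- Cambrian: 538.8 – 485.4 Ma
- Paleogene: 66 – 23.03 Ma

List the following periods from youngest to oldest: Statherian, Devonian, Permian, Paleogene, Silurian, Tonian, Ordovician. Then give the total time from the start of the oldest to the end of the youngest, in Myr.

Paleogene, Permian, Devonian, Silurian, Ordovician, Tonian, Statherian; total span 1776.97 Myr

Start ages (Ma): Statherian 1800, Tonian 1000, Ordovician 485.4, Silurian 443.8, Devonian 419.2, Permian 298.9, Paleogene 66.
Ordered youngest to oldest: Paleogene, Permian, Devonian, Silurian, Ordovician, Tonian, Statherian.
Span = 1800 − 23.03 = 1776.97 Myr.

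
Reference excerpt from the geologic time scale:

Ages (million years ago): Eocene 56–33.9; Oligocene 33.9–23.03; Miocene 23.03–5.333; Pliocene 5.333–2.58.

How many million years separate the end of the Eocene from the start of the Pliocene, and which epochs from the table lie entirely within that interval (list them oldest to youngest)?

End of Eocene = 33.9 Ma; start of Pliocene = 5.333 Ma.
Gap = 33.9 − 5.333 = 28.567 Myr.
Epochs wholly inside 33.9–5.333 Ma: Oligocene (33.9–23.03), Miocene (23.03–5.333).

28.567 million years; Oligocene, Miocene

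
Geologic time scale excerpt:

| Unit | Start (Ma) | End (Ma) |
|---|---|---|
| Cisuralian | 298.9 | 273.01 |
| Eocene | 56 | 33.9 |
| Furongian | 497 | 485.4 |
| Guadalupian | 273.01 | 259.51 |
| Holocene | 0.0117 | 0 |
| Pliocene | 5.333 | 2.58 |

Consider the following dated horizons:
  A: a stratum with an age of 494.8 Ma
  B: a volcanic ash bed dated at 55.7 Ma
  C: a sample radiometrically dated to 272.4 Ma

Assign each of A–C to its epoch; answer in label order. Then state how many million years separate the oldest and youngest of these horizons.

A: 494.8 Ma lies in 497–485.4 Ma, so Furongian.
B: 55.7 Ma lies in 56–33.9 Ma, so Eocene.
C: 272.4 Ma lies in 273.01–259.51 Ma, so Guadalupian.
Oldest = 494.8 Ma, youngest = 55.7 Ma → span 439.1 Myr.

A — Furongian; B — Eocene; C — Guadalupian; span 439.1 million years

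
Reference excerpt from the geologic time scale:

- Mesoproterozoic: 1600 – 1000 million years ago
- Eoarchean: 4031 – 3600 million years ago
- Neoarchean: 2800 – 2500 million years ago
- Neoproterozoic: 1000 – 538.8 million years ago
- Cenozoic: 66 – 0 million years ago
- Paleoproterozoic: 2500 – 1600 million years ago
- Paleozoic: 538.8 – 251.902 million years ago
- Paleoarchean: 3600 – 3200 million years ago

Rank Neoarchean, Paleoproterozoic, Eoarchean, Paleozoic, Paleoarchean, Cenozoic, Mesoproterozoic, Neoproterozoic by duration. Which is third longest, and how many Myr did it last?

Durations: Neoarchean 300; Paleoproterozoic 900; Eoarchean 431; Paleozoic 286.898; Paleoarchean 400; Cenozoic 66; Mesoproterozoic 600; Neoproterozoic 461.2 Myr.
Sorted longest-first: Paleoproterozoic (900), Mesoproterozoic (600), Neoproterozoic (461.2), Eoarchean (431), Paleoarchean (400), Neoarchean (300), Paleozoic (286.898), Cenozoic (66).
The third longest is Neoproterozoic at 461.2 Myr.

Neoproterozoic, 461.2 million years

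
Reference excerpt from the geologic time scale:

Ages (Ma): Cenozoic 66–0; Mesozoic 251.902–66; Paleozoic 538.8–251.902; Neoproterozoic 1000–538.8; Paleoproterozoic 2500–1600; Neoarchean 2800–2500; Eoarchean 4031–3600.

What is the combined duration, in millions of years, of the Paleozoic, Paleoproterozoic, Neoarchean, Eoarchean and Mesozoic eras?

2103.8 million years

Each duration: Paleozoic = 286.898; Paleoproterozoic = 900; Neoarchean = 300; Eoarchean = 431; Mesozoic = 185.902.
Sum: 286.898 + 900 + 300 + 431 + 185.902 = 2103.8 Myr.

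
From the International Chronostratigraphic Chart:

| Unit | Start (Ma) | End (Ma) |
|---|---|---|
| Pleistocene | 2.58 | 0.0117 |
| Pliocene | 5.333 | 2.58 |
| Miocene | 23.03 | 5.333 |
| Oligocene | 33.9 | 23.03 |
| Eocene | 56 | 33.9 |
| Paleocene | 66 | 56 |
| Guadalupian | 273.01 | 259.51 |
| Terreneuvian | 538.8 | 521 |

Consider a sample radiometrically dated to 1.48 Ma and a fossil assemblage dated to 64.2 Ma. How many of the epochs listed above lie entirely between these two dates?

The older date is 64.2 Ma and the younger is 1.48 Ma.
Epochs with start < 64.2 and end > 1.48 Ma: Eocene (56–33.9), Oligocene (33.9–23.03), Miocene (23.03–5.333), Pliocene (5.333–2.58).
That is 4 complete epochs.

4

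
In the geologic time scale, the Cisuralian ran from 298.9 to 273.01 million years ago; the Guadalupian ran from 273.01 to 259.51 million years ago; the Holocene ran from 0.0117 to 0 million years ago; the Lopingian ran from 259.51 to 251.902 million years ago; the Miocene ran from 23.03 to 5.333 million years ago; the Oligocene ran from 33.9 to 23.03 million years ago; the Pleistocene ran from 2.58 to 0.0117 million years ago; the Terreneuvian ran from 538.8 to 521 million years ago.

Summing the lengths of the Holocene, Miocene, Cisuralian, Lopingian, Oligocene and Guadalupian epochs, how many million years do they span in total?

75.5767 million years

Duration is start − end for each: (0.0117 − 0) + (23.03 − 5.333) + (298.9 − 273.01) + (259.51 − 251.902) + (33.9 − 23.03) + (273.01 − 259.51).
That is 0.0117 + 17.697 + 25.89 + 7.608 + 10.87 + 13.5, which totals 75.5767 million years.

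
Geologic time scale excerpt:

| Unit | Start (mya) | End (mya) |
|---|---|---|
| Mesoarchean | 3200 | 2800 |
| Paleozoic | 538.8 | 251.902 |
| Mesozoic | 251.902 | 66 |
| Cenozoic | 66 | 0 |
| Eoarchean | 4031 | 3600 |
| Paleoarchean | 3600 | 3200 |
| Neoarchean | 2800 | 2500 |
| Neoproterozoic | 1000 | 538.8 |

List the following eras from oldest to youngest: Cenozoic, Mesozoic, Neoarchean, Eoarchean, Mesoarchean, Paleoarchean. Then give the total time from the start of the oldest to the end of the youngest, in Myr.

Eoarchean → Paleoarchean → Mesoarchean → Neoarchean → Mesozoic → Cenozoic; total span 4031 Myr

From the excerpt: Cenozoic 66–0; Mesozoic 251.902–66; Neoarchean 2800–2500; Eoarchean 4031–3600; Mesoarchean 3200–2800; Paleoarchean 3600–3200 (Ma).
Larger Ma is earlier, so the oldest is Eoarchean and the youngest is Cenozoic; oldest to youngest: Eoarchean, Paleoarchean, Mesoarchean, Neoarchean, Mesozoic, Cenozoic.
Oldest start 4031 minus youngest end 0 gives 4031 Myr overall.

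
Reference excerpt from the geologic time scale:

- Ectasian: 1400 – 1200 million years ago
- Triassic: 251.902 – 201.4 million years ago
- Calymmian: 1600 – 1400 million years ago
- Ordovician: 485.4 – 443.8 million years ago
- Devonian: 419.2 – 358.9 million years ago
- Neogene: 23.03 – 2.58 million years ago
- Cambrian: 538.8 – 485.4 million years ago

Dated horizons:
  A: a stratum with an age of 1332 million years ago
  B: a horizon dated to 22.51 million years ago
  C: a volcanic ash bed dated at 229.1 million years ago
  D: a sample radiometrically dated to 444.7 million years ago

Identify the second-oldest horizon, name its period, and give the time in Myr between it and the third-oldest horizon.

Sorted oldest-first by Ma: A (1332), D (444.7), C (229.1), B (22.51).
The second oldest is D at 444.7 Ma, which lies in 485.4–443.8 Ma: the Ordovician.
The third oldest is C at 229.1 Ma; separation = |444.7 − 229.1| = 215.6 Myr.

D, in the Ordovician; 215.6 million years to C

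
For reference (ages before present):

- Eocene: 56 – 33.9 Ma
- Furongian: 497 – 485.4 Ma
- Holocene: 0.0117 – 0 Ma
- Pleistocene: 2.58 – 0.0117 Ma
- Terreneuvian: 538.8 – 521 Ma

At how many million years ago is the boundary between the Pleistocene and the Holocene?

0.0117 Ma

The Pleistocene ends and the Holocene begins at 0.0117 Ma.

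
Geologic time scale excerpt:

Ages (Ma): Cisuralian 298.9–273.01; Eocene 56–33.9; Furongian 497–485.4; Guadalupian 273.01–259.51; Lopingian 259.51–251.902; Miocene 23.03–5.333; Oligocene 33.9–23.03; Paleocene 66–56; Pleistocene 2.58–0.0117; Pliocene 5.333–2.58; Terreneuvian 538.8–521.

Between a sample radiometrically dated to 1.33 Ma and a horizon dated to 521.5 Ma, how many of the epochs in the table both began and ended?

9

The older date is 521.5 Ma and the younger is 1.33 Ma.
Epochs with start < 521.5 and end > 1.33 Ma: Furongian (497–485.4), Cisuralian (298.9–273.01), Guadalupian (273.01–259.51), Lopingian (259.51–251.902), Paleocene (66–56), Eocene (56–33.9), Oligocene (33.9–23.03), Miocene (23.03–5.333), Pliocene (5.333–2.58).
That is 9 complete epochs.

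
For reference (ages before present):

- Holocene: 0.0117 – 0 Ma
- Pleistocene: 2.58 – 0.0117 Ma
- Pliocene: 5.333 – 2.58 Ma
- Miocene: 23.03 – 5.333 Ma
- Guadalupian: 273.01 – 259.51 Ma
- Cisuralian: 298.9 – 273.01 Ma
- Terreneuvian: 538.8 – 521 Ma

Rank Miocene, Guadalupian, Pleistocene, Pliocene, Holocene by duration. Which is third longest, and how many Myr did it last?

Durations: Miocene 17.697; Guadalupian 13.5; Pleistocene 2.5683; Pliocene 2.753; Holocene 0.0117 Myr.
Sorted longest-first: Miocene (17.697), Guadalupian (13.5), Pliocene (2.753), Pleistocene (2.5683), Holocene (0.0117).
The third longest is Pliocene at 2.753 Myr.

Pliocene, 2.753 million years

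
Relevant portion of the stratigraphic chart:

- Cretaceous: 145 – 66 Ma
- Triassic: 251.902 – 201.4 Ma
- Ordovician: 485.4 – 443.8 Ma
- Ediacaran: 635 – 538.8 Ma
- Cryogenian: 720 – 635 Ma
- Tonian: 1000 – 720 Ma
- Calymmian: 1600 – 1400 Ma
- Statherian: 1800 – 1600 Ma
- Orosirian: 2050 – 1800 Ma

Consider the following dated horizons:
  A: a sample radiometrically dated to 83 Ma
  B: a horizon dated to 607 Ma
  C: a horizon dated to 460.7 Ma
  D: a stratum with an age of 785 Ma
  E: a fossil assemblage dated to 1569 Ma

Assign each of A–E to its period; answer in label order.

Match each age against the start–end ranges in the excerpt: A = 83 Ma → Cretaceous (145–66); B = 607 Ma → Ediacaran (635–538.8); C = 460.7 Ma → Ordovician (485.4–443.8); D = 785 Ma → Tonian (1000–720); E = 1569 Ma → Calymmian (1600–1400).

A — Cretaceous; B — Ediacaran; C — Ordovician; D — Tonian; E — Calymmian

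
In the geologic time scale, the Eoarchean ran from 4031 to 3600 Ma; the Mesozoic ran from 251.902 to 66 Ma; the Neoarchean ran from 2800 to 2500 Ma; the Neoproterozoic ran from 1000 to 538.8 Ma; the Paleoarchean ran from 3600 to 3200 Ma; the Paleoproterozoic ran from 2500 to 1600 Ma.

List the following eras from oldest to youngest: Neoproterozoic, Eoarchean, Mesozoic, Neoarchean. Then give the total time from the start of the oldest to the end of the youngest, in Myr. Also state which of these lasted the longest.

Start ages (Ma): Eoarchean 4031, Neoarchean 2800, Neoproterozoic 1000, Mesozoic 251.902.
Ordered oldest to youngest: Eoarchean, Neoarchean, Neoproterozoic, Mesozoic.
Span = 4031 − 66 = 3965 Myr.
Durations: Eoarchean 431, Mesozoic 185.902, Neoarchean 300, Neoproterozoic 461.2 → longest is Neoproterozoic (461.2 Myr).

Eoarchean → Neoarchean → Neoproterozoic → Mesozoic; total span 3965 Myr; longest is Neoproterozoic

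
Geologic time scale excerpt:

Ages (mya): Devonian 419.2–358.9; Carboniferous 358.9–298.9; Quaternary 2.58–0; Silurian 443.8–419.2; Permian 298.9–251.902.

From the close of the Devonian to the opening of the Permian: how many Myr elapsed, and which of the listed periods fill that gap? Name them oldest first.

60 million years; Carboniferous

The Devonian closes at 358.9 Ma and the Permian opens at 298.9 Ma, so the interval is 358.9 − 298.9 = 60 Myr.
A period fits inside if it starts at or after 358.9 Ma and ends at or before 298.9 Ma; oldest first that gives Carboniferous.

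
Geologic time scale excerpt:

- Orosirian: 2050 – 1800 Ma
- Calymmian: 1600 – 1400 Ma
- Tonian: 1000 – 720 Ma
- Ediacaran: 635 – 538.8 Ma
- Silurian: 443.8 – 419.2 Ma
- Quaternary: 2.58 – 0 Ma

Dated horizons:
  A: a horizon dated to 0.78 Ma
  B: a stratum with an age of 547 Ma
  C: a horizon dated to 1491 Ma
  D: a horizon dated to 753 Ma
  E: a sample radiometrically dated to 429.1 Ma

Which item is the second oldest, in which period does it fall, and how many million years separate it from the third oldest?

Sorted oldest-first by Ma: C (1491), D (753), B (547), E (429.1), A (0.78).
The second oldest is D at 753 Ma, which lies in 1000–720 Ma: the Tonian.
The third oldest is B at 547 Ma; separation = |753 − 547| = 206 Myr.

D, in the Tonian; 206 million years to B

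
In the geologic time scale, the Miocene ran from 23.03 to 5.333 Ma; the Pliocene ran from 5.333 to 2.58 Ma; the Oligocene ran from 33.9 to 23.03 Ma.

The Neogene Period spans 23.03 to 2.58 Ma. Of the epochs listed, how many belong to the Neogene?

Epochs inside 23.03–2.58 Ma: Miocene, Pliocene — 2 in total.

2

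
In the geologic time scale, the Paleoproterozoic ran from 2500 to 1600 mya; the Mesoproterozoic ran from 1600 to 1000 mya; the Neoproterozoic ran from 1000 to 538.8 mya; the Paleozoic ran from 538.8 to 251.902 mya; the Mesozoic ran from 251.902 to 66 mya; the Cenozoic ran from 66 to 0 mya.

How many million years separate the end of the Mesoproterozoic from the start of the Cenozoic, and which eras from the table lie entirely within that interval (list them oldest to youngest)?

End of Mesoproterozoic = 1000 Ma; start of Cenozoic = 66 Ma.
Gap = 1000 − 66 = 934 Myr.
Eras wholly inside 1000–66 Ma: Neoproterozoic (1000–538.8), Paleozoic (538.8–251.902), Mesozoic (251.902–66).

934 million years; Neoproterozoic, Paleozoic, Mesozoic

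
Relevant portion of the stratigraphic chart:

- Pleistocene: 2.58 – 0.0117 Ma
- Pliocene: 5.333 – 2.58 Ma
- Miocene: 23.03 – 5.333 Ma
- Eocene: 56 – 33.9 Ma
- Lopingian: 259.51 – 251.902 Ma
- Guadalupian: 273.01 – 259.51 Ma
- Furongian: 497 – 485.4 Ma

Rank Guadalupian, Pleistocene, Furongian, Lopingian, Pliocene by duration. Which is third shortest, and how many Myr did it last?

Durations: Guadalupian 13.5; Pleistocene 2.5683; Furongian 11.6; Lopingian 7.608; Pliocene 2.753 Myr.
Sorted shortest-first: Pleistocene (2.5683), Pliocene (2.753), Lopingian (7.608), Furongian (11.6), Guadalupian (13.5).
The third shortest is Lopingian at 7.608 Myr.

Lopingian, 7.608 million years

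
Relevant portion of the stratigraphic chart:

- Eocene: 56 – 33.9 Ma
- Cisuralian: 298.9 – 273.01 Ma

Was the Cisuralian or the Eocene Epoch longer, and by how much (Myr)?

Cisuralian, by 3.79 million years

Cisuralian: 298.9 − 273.01 = 25.89 Myr.
Eocene: 56 − 33.9 = 22.1 Myr.
Difference: 25.89 − 22.1 = 3.79 Myr, so the Cisuralian was longer.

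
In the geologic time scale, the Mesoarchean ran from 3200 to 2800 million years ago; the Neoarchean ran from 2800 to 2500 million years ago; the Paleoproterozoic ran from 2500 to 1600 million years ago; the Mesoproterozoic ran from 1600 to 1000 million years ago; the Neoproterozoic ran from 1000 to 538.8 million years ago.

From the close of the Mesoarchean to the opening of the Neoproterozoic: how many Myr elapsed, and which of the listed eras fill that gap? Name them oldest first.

The Mesoarchean closes at 2800 Ma and the Neoproterozoic opens at 1000 Ma, so the interval is 2800 − 1000 = 1800 Myr.
An era fits inside if it starts at or after 2800 Ma and ends at or before 1000 Ma; oldest first that gives Neoarchean, Paleoproterozoic, Mesoproterozoic.

1800 million years; Neoarchean, Paleoproterozoic, Mesoproterozoic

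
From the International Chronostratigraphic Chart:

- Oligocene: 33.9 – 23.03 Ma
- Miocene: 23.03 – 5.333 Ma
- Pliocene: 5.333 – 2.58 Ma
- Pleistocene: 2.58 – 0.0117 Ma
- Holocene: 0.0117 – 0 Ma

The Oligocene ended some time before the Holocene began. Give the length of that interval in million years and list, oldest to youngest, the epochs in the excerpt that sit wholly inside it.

23.0183 million years; Miocene, Pliocene, Pleistocene

End of Oligocene = 23.03 Ma; start of Holocene = 0.0117 Ma.
Gap = 23.03 − 0.0117 = 23.0183 Myr.
Epochs wholly inside 23.03–0.0117 Ma: Miocene (23.03–5.333), Pliocene (5.333–2.58), Pleistocene (2.58–0.0117).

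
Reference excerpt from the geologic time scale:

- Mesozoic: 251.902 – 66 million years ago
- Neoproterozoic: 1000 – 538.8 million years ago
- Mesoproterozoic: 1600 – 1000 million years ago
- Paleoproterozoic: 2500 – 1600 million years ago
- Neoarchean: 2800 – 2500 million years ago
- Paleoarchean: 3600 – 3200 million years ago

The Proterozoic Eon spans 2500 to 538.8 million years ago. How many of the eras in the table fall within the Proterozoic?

3

Eras inside 2500–538.8 Ma: Paleoproterozoic, Mesoproterozoic, Neoproterozoic — 3 in total.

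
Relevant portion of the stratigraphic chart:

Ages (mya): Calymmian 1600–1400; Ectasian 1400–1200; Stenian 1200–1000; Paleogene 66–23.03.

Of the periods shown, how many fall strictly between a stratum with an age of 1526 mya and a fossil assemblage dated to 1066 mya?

1

1526 Ma sits inside the Calymmian (1600–1400) and 1066 Ma inside the Stenian (1200–1000); neither of those is wholly between the two dates.
The listed periods lying completely between them are Ectasian — 1 in all.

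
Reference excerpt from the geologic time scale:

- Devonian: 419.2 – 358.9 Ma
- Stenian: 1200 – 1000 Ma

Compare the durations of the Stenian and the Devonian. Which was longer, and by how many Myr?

Stenian: 1200 − 1000 = 200 Myr.
Devonian: 419.2 − 358.9 = 60.3 Myr.
Difference: 200 − 60.3 = 139.7 Myr, so the Stenian was longer.

Stenian, by 139.7 million years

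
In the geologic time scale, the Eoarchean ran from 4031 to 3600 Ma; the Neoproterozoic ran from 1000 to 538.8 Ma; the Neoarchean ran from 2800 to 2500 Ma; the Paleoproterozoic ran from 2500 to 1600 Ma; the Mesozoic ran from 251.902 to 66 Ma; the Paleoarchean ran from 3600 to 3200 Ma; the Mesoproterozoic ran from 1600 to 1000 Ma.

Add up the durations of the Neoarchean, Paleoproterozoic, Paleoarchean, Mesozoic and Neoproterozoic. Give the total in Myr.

2247.102 million years

Each duration: Neoarchean = 300; Paleoproterozoic = 900; Paleoarchean = 400; Mesozoic = 185.902; Neoproterozoic = 461.2.
Sum: 300 + 900 + 400 + 185.902 + 461.2 = 2247.102 Myr.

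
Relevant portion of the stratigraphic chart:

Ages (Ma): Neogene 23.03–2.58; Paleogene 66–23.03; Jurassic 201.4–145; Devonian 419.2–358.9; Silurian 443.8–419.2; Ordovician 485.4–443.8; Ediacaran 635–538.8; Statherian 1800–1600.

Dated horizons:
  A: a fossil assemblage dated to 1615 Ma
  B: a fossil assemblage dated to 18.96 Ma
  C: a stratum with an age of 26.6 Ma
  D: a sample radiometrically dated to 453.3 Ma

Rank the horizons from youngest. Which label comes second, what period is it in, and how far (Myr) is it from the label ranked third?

C, in the Paleogene; 426.7 million years to D

Sorted youngest-first by Ma: B (18.96), C (26.6), D (453.3), A (1615).
The second youngest is C at 26.6 Ma, which lies in 66–23.03 Ma: the Paleogene.
The third youngest is D at 453.3 Ma; separation = |26.6 − 453.3| = 426.7 Myr.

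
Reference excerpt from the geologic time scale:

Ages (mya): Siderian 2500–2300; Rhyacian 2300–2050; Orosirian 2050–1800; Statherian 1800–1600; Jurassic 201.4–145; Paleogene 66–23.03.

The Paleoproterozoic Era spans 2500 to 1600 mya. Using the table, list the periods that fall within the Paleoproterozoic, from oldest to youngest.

Periods with both bounds inside 2500–1600 Ma: Siderian (2500–2300), Rhyacian (2300–2050), Orosirian (2050–1800), Statherian (1800–1600).

Siderian, Rhyacian, Orosirian, Statherian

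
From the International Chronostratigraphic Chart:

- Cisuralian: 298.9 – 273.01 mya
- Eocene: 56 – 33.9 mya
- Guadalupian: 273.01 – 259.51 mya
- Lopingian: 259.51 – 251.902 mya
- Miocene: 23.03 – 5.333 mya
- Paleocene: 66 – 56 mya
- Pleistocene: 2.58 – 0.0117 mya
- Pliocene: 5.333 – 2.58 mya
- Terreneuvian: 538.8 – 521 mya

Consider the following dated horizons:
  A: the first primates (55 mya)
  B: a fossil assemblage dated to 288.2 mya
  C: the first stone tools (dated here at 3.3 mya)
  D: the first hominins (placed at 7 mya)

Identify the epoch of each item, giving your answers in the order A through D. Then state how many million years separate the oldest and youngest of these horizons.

A — Eocene; B — Cisuralian; C — Pliocene; D — Miocene; span 284.9 million years

A: 55 Ma lies in 56–33.9 Ma, so Eocene.
B: 288.2 Ma lies in 298.9–273.01 Ma, so Cisuralian.
C: 3.3 Ma lies in 5.333–2.58 Ma, so Pliocene.
D: 7 Ma lies in 23.03–5.333 Ma, so Miocene.
Oldest = 288.2 Ma, youngest = 3.3 Ma → span 284.9 Myr.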